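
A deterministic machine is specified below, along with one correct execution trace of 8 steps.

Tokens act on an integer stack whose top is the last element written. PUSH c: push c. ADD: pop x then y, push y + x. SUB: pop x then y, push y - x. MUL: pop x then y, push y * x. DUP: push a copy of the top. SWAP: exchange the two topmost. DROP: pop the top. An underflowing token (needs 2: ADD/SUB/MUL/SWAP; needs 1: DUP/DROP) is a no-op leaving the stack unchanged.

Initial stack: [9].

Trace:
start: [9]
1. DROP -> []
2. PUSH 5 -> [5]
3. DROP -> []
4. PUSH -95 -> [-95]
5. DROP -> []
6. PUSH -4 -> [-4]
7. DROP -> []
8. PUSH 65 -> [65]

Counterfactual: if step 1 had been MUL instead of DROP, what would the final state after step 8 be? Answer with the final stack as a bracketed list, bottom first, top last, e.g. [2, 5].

(re-executing from step 1 with the substitution; state before step 1: [9])
1. MUL -> [9]
2. PUSH 5 -> [9, 5]
3. DROP -> [9]
4. PUSH -95 -> [9, -95]
5. DROP -> [9]
6. PUSH -4 -> [9, -4]
7. DROP -> [9]
8. PUSH 65 -> [9, 65]

[9, 65]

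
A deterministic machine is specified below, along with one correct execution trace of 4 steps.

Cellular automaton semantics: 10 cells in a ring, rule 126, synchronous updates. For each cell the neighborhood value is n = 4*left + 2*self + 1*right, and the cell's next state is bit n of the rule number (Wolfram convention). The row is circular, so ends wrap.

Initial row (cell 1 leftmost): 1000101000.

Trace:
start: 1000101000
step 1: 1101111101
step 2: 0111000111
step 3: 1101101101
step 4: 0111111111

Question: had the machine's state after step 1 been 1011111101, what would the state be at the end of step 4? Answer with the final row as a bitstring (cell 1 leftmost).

0111111110

state after step 1 := 1011111101
step 2: 1110000111
step 3: 0011001100
step 4: 0111111110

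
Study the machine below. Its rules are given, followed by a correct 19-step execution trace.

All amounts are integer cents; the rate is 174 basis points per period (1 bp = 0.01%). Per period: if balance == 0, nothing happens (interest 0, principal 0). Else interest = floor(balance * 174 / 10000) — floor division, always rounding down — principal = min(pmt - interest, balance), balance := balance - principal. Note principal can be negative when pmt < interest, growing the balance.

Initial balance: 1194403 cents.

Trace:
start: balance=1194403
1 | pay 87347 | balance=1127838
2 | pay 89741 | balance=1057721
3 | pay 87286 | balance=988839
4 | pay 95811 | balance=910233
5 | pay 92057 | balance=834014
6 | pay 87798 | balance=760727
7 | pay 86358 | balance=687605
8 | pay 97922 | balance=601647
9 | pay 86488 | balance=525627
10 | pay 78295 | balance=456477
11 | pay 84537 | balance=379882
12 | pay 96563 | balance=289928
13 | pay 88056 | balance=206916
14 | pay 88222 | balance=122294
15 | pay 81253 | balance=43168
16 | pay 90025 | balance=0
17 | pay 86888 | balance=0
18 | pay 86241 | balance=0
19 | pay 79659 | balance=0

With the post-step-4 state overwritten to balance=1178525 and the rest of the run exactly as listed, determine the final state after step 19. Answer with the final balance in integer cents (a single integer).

state after step 4 := balance=1178525
5 | pay 92057 | balance=1106974
6 | pay 87798 | balance=1038437
7 | pay 86358 | balance=970147
8 | pay 97922 | balance=889105
9 | pay 86488 | balance=818087
10 | pay 78295 | balance=754026
11 | pay 84537 | balance=682609
12 | pay 96563 | balance=597923
13 | pay 88056 | balance=520270
14 | pay 88222 | balance=441100
15 | pay 81253 | balance=367522
16 | pay 90025 | balance=283891
17 | pay 86888 | balance=201942
18 | pay 86241 | balance=119214
19 | pay 79659 | balance=41629

41629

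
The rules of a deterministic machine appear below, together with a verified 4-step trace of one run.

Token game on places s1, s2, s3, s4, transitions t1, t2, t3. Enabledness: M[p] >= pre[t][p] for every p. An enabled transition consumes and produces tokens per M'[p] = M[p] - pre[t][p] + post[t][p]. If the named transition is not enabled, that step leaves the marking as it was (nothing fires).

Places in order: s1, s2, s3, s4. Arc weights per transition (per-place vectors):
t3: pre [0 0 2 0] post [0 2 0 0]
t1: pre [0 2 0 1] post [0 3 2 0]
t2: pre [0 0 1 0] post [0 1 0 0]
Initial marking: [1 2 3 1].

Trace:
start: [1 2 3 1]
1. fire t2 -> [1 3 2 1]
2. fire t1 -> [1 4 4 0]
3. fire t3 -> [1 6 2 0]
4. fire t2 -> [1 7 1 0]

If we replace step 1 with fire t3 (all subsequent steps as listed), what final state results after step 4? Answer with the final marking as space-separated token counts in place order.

(re-executing from step 1 with the substitution; state before step 1: [1 2 3 1])
1. fire t3 -> [1 4 1 1]
2. fire t1 -> [1 5 3 0]
3. fire t3 -> [1 7 1 0]
4. fire t2 -> [1 8 0 0]

1 8 0 0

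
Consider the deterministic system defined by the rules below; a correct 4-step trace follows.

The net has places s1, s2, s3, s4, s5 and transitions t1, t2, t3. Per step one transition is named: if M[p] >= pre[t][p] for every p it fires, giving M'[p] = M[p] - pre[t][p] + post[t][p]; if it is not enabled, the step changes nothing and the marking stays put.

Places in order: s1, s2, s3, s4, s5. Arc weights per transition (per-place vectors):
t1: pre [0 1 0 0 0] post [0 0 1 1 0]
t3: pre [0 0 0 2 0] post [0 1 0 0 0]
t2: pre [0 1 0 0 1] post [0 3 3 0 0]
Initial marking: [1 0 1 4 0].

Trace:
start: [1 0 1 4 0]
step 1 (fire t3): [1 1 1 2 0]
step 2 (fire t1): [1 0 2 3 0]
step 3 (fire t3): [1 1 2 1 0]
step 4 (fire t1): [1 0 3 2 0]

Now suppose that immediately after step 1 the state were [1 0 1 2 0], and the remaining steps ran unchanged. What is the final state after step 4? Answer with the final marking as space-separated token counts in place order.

1 0 2 1 0

state after step 1 := [1 0 1 2 0]
step 2 (fire t1): [1 0 1 2 0]
step 3 (fire t3): [1 1 1 0 0]
step 4 (fire t1): [1 0 2 1 0]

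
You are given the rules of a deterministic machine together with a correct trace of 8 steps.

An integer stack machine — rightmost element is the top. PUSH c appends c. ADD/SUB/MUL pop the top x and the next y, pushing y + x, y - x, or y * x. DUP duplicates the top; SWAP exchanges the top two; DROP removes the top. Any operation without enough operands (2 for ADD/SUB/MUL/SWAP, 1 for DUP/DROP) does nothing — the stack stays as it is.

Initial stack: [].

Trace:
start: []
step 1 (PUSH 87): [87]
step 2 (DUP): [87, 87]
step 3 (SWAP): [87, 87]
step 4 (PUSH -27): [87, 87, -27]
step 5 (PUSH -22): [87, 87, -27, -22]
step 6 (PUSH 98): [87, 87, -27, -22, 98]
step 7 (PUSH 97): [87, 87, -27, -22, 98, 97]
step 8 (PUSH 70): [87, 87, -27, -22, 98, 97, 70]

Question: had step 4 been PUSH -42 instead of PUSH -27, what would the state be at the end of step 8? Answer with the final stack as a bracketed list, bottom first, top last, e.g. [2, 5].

(re-executing from step 4 with the substitution; state before step 4: [87, 87])
step 4 (PUSH -42): [87, 87, -42]
step 5 (PUSH -22): [87, 87, -42, -22]
step 6 (PUSH 98): [87, 87, -42, -22, 98]
step 7 (PUSH 97): [87, 87, -42, -22, 98, 97]
step 8 (PUSH 70): [87, 87, -42, -22, 98, 97, 70]

[87, 87, -42, -22, 98, 97, 70]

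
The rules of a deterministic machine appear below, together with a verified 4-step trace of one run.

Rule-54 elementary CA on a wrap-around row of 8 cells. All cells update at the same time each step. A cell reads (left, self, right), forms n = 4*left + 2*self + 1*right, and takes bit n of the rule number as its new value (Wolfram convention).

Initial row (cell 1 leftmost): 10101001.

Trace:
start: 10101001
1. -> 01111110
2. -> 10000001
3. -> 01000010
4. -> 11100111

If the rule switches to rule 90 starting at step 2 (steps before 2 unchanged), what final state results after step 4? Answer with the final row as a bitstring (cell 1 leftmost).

(re-executing steps 2..4 under rule 90; state before step 2: 01111110)
2. -> 11000011
3. -> 01100110
4. -> 11111111

11111111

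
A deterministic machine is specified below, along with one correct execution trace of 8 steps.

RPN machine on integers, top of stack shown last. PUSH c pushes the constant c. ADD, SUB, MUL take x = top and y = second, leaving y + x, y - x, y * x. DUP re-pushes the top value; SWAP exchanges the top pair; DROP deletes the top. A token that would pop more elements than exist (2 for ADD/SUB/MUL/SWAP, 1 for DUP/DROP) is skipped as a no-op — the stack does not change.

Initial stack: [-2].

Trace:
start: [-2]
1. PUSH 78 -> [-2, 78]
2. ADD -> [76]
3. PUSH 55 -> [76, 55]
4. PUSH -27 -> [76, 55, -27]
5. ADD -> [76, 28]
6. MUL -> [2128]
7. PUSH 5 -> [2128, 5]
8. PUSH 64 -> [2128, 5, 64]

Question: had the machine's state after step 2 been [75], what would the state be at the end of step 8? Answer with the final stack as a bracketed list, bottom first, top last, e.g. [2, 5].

state after step 2 := [75]
3. PUSH 55 -> [75, 55]
4. PUSH -27 -> [75, 55, -27]
5. ADD -> [75, 28]
6. MUL -> [2100]
7. PUSH 5 -> [2100, 5]
8. PUSH 64 -> [2100, 5, 64]

[2100, 5, 64]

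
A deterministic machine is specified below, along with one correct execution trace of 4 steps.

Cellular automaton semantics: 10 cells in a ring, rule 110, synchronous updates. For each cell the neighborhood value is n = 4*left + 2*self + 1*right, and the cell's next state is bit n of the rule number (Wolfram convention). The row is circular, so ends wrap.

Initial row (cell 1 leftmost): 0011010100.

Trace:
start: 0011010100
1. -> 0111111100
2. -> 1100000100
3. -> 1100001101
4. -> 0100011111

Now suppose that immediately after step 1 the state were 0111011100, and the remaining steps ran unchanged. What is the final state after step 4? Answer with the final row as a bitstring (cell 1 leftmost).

0001110111

state after step 1 := 0111011100
2. -> 1101110100
3. -> 1111011101
4. -> 0001110111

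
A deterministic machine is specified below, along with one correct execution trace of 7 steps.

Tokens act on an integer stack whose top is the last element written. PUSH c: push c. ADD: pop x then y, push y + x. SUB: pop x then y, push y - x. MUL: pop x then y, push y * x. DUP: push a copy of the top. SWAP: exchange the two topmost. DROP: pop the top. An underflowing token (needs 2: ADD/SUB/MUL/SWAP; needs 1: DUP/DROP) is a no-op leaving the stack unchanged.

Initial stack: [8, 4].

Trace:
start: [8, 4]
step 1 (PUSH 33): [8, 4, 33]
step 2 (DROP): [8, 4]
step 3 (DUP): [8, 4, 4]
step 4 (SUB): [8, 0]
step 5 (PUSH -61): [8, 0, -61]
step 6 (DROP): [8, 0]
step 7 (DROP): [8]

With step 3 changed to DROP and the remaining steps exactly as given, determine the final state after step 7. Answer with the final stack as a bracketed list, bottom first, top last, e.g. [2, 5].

[]

(re-executing from step 3 with the substitution; state before step 3: [8, 4])
step 3 (DROP): [8]
step 4 (SUB): [8]
step 5 (PUSH -61): [8, -61]
step 6 (DROP): [8]
step 7 (DROP): []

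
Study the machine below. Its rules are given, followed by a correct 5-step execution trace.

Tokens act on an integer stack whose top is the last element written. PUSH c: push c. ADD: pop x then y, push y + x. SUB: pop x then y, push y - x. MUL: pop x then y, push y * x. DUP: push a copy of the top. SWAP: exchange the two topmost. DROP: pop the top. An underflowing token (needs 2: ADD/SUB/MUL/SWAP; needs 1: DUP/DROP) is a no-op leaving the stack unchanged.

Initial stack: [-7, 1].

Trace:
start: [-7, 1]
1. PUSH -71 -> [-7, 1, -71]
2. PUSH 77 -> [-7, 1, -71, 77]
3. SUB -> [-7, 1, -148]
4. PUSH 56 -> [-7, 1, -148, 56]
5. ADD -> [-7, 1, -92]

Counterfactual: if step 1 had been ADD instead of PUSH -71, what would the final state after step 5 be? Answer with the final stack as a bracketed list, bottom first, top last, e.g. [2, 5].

(re-executing from step 1 with the substitution; state before step 1: [-7, 1])
1. ADD -> [-6]
2. PUSH 77 -> [-6, 77]
3. SUB -> [-83]
4. PUSH 56 -> [-83, 56]
5. ADD -> [-27]

[-27]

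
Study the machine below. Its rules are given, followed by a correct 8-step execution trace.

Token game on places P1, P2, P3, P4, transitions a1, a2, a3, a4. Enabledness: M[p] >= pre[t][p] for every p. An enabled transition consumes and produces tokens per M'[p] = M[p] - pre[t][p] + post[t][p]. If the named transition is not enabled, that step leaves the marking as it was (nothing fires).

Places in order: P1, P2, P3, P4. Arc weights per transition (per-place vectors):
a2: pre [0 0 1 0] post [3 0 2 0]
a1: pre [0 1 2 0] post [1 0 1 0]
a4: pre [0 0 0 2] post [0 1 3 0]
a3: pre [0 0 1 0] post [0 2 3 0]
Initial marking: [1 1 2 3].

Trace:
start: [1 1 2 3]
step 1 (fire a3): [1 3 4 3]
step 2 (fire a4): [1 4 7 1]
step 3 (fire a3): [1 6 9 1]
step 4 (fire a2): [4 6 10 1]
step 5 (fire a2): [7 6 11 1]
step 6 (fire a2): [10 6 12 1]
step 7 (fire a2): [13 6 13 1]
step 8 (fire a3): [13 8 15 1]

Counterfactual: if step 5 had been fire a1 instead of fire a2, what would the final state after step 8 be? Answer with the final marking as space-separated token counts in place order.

11 7 13 1

(re-executing from step 5 with the substitution; state before step 5: [4 6 10 1])
step 5 (fire a1): [5 5 9 1]
step 6 (fire a2): [8 5 10 1]
step 7 (fire a2): [11 5 11 1]
step 8 (fire a3): [11 7 13 1]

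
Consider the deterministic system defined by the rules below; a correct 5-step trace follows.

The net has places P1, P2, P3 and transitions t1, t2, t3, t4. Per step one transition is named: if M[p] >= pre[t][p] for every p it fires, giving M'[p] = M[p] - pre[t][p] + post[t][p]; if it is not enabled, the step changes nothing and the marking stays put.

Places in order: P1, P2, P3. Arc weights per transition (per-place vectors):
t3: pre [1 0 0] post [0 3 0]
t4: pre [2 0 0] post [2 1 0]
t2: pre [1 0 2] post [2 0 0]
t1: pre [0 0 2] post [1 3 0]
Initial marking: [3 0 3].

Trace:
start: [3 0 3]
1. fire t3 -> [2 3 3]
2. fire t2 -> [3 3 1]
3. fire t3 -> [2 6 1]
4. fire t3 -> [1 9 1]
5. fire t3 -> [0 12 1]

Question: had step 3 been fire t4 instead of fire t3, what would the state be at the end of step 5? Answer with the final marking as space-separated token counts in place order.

(re-executing from step 3 with the substitution; state before step 3: [3 3 1])
3. fire t4 -> [3 4 1]
4. fire t3 -> [2 7 1]
5. fire t3 -> [1 10 1]

1 10 1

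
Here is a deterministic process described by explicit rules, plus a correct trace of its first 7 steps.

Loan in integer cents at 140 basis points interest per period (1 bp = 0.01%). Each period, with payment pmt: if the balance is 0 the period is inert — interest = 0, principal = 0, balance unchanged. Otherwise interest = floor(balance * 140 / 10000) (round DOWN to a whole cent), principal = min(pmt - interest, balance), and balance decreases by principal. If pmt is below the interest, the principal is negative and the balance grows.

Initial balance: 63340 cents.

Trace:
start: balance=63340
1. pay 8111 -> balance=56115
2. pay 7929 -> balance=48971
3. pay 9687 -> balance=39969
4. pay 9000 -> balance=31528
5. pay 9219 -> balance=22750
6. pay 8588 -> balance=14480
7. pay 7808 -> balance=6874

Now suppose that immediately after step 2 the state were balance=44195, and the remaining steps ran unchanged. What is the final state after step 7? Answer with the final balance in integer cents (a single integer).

state after step 2 := balance=44195
3. pay 9687 -> balance=35126
4. pay 9000 -> balance=26617
5. pay 9219 -> balance=17770
6. pay 8588 -> balance=9430
7. pay 7808 -> balance=1754

1754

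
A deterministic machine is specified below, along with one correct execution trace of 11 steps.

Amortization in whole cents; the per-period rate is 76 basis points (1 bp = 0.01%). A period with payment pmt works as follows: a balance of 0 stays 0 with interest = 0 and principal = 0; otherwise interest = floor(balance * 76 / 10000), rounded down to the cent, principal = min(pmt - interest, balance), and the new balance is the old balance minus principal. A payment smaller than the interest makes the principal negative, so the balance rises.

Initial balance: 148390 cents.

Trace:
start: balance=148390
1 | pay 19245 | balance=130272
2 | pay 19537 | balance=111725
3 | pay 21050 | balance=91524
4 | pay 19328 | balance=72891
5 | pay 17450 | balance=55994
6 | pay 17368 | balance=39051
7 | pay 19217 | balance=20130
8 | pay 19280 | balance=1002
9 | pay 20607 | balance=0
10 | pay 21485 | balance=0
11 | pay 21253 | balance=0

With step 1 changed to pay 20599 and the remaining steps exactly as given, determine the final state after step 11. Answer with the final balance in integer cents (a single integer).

(re-executing from step 1 with the substitution; state before step 1: balance=148390)
1 | pay 20599 | balance=128918
2 | pay 19537 | balance=110360
3 | pay 21050 | balance=90148
4 | pay 19328 | balance=71505
5 | pay 17450 | balance=54598
6 | pay 17368 | balance=37644
7 | pay 19217 | balance=18713
8 | pay 19280 | balance=0
9 | pay 20607 | balance=0
10 | pay 21485 | balance=0
11 | pay 21253 | balance=0

0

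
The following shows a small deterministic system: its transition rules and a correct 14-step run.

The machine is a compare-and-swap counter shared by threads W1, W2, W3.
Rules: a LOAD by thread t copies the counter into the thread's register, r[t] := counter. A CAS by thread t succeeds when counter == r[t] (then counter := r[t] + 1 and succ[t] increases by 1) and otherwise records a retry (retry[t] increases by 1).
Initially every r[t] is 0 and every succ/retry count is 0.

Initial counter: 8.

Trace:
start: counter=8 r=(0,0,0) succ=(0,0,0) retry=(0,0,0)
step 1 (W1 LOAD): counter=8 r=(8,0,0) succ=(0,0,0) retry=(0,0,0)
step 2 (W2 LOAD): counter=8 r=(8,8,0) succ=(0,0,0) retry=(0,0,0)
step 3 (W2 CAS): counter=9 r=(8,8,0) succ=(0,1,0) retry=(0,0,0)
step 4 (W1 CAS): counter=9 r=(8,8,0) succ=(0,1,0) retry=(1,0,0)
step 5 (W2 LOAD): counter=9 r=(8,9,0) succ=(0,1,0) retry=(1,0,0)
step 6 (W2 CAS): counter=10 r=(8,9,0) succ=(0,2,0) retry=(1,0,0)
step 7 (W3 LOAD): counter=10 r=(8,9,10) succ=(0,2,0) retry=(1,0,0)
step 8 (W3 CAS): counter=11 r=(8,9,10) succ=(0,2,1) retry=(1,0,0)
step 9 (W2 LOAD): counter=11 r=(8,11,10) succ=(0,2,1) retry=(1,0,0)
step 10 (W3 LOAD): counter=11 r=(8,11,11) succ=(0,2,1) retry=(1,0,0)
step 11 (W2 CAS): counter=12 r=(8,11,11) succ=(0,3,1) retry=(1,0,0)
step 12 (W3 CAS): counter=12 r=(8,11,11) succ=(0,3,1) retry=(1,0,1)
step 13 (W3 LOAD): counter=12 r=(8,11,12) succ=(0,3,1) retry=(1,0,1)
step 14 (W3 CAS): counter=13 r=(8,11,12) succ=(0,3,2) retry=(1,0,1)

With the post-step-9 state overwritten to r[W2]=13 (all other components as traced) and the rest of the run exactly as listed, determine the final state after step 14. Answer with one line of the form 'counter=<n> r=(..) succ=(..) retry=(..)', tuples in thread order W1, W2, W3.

counter=13 r=(8,13,12) succ=(0,2,3) retry=(1,1,0)

state after step 9 := counter=11 r=(8,13,10) succ=(0,2,1) retry=(1,0,0)
step 10 (W3 LOAD): counter=11 r=(8,13,11) succ=(0,2,1) retry=(1,0,0)
step 11 (W2 CAS): counter=11 r=(8,13,11) succ=(0,2,1) retry=(1,1,0)
step 12 (W3 CAS): counter=12 r=(8,13,11) succ=(0,2,2) retry=(1,1,0)
step 13 (W3 LOAD): counter=12 r=(8,13,12) succ=(0,2,2) retry=(1,1,0)
step 14 (W3 CAS): counter=13 r=(8,13,12) succ=(0,2,3) retry=(1,1,0)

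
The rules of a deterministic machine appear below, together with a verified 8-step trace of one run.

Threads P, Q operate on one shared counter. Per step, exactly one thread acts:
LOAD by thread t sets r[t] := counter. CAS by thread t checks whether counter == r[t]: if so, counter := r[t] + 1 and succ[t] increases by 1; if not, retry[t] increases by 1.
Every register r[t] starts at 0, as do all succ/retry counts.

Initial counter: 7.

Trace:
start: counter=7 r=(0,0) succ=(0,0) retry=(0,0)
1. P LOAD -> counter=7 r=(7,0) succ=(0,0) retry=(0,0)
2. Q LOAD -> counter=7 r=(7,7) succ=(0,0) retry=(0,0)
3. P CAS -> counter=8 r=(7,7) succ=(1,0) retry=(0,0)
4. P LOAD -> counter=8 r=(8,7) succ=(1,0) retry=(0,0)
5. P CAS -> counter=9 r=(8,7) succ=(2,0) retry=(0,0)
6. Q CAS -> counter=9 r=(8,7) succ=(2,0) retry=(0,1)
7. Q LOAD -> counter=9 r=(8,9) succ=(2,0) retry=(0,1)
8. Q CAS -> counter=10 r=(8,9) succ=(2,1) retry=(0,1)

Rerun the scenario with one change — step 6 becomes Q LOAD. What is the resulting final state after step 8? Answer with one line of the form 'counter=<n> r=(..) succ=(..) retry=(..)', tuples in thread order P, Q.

(re-executing from step 6 with the substitution; state before step 6: counter=9 r=(8,7) succ=(2,0) retry=(0,0))
6. Q LOAD -> counter=9 r=(8,9) succ=(2,0) retry=(0,0)
7. Q LOAD -> counter=9 r=(8,9) succ=(2,0) retry=(0,0)
8. Q CAS -> counter=10 r=(8,9) succ=(2,1) retry=(0,0)

counter=10 r=(8,9) succ=(2,1) retry=(0,0)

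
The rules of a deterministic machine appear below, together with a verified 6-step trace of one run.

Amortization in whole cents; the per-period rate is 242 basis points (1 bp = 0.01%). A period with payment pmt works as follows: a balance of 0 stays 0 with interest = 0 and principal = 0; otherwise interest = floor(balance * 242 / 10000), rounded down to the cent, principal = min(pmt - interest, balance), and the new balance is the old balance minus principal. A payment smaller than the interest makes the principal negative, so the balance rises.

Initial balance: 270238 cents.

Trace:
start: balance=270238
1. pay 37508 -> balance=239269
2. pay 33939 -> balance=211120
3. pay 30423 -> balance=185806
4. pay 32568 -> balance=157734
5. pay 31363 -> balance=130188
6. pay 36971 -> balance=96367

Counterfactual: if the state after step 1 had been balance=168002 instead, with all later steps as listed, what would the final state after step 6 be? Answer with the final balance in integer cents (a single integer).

16048

state after step 1 := balance=168002
2. pay 33939 -> balance=138128
3. pay 30423 -> balance=111047
4. pay 32568 -> balance=81166
5. pay 31363 -> balance=51767
6. pay 36971 -> balance=16048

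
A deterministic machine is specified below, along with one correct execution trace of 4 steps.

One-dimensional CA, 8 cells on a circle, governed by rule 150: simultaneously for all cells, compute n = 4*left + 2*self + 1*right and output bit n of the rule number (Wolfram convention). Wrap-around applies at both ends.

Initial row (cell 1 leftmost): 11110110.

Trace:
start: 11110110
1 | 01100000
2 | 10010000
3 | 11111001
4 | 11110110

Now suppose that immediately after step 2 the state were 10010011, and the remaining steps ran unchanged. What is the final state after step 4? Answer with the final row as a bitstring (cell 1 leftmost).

state after step 2 := 10010011
3 | 01111101
4 | 00111001

00111001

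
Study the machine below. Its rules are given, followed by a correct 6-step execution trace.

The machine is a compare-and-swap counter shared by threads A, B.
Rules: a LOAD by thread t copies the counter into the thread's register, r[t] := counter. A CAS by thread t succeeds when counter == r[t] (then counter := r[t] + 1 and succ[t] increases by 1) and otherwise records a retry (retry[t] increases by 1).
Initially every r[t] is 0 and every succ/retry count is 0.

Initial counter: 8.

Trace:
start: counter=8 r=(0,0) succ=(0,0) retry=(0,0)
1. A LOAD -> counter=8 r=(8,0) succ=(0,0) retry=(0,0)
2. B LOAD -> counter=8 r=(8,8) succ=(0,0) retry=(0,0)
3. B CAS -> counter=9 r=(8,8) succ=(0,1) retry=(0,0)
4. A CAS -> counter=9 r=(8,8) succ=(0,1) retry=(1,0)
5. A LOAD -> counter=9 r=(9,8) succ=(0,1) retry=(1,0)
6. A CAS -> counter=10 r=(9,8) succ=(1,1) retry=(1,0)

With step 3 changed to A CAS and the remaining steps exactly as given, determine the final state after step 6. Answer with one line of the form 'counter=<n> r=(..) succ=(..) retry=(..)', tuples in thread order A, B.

counter=10 r=(9,8) succ=(2,0) retry=(1,0)

(re-executing from step 3 with the substitution; state before step 3: counter=8 r=(8,8) succ=(0,0) retry=(0,0))
3. A CAS -> counter=9 r=(8,8) succ=(1,0) retry=(0,0)
4. A CAS -> counter=9 r=(8,8) succ=(1,0) retry=(1,0)
5. A LOAD -> counter=9 r=(9,8) succ=(1,0) retry=(1,0)
6. A CAS -> counter=10 r=(9,8) succ=(2,0) retry=(1,0)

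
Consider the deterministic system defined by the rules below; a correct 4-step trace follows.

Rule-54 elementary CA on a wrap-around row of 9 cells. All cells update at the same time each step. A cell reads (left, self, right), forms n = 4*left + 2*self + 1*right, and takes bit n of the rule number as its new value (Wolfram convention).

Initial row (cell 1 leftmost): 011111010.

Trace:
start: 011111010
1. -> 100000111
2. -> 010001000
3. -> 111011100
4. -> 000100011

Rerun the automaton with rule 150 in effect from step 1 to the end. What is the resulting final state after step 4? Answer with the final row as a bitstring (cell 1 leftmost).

(re-executing steps 1..4 under rule 150; state before step 1: 011111010)
1. -> 101110011
2. -> 000101101
3. -> 101100001
4. -> 000010010

000010010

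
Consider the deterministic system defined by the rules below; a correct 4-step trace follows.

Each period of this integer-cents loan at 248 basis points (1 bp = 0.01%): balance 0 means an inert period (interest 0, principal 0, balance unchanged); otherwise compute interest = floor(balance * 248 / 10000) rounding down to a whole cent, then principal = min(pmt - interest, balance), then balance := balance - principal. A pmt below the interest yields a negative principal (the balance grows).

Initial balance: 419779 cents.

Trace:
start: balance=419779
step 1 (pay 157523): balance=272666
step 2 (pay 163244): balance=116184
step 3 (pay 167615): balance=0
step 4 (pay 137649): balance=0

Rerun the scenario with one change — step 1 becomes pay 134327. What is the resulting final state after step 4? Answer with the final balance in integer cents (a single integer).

(re-executing from step 1 with the substitution; state before step 1: balance=419779)
step 1 (pay 134327): balance=295862
step 2 (pay 163244): balance=139955
step 3 (pay 167615): balance=0
step 4 (pay 137649): balance=0

0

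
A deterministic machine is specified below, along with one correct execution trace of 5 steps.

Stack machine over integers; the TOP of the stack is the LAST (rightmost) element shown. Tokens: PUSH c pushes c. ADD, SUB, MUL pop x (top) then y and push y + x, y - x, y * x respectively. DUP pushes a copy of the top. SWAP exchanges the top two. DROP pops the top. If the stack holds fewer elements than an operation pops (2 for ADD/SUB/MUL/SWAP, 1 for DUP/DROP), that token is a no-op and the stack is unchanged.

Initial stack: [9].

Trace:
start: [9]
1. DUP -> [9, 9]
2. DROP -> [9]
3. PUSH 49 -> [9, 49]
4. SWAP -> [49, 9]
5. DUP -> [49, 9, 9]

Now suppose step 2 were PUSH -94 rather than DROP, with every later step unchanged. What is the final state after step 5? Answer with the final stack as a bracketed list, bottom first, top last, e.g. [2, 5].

[9, 9, 49, -94, -94]

(re-executing from step 2 with the substitution; state before step 2: [9, 9])
2. PUSH -94 -> [9, 9, -94]
3. PUSH 49 -> [9, 9, -94, 49]
4. SWAP -> [9, 9, 49, -94]
5. DUP -> [9, 9, 49, -94, -94]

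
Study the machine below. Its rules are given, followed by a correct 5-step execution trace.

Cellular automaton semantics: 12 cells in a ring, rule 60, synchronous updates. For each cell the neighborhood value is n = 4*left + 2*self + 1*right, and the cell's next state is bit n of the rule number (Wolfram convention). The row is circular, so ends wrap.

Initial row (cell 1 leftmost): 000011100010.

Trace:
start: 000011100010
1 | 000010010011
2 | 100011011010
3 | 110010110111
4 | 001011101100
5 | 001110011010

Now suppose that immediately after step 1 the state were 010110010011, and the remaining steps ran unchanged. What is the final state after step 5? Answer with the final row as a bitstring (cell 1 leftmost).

state after step 1 := 010110010011
2 | 111101011010
3 | 100011110111
4 | 010010001100
5 | 011011001010

011011001010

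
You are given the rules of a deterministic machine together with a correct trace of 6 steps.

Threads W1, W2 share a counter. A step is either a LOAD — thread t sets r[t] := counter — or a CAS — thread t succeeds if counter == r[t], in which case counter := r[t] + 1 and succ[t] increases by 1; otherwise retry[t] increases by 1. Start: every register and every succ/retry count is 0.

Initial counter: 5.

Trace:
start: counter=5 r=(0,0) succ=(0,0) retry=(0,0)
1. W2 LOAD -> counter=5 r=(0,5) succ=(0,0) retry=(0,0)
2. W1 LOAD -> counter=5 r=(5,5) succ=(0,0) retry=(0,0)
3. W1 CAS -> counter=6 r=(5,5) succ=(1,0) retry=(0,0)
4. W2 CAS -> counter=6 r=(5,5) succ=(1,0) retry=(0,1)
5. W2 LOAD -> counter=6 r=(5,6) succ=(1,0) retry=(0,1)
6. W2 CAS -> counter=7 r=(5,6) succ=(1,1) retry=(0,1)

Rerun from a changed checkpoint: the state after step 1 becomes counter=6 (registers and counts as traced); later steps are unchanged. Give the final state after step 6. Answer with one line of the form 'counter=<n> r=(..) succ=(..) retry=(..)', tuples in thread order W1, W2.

state after step 1 := counter=6 r=(0,5) succ=(0,0) retry=(0,0)
2. W1 LOAD -> counter=6 r=(6,5) succ=(0,0) retry=(0,0)
3. W1 CAS -> counter=7 r=(6,5) succ=(1,0) retry=(0,0)
4. W2 CAS -> counter=7 r=(6,5) succ=(1,0) retry=(0,1)
5. W2 LOAD -> counter=7 r=(6,7) succ=(1,0) retry=(0,1)
6. W2 CAS -> counter=8 r=(6,7) succ=(1,1) retry=(0,1)

counter=8 r=(6,7) succ=(1,1) retry=(0,1)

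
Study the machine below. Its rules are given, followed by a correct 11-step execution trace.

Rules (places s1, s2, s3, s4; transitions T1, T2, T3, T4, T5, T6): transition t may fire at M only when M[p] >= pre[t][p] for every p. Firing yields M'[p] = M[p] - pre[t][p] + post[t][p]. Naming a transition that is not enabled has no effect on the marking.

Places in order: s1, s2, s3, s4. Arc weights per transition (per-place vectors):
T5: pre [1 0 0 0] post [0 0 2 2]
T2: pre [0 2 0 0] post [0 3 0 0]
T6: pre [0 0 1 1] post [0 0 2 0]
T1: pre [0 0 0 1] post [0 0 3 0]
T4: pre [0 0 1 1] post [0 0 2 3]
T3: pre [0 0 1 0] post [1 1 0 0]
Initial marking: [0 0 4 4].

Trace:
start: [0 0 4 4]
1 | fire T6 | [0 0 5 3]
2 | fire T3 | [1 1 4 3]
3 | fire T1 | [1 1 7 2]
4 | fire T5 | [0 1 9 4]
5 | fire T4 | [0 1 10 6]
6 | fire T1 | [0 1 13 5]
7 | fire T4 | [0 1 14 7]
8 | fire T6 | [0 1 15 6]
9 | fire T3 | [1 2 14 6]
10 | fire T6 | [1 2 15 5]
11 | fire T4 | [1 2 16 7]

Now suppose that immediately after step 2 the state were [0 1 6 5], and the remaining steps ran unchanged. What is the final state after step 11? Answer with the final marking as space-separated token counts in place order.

state after step 2 := [0 1 6 5]
3 | fire T1 | [0 1 9 4]
4 | fire T5 | [0 1 9 4]
5 | fire T4 | [0 1 10 6]
6 | fire T1 | [0 1 13 5]
7 | fire T4 | [0 1 14 7]
8 | fire T6 | [0 1 15 6]
9 | fire T3 | [1 2 14 6]
10 | fire T6 | [1 2 15 5]
11 | fire T4 | [1 2 16 7]

1 2 16 7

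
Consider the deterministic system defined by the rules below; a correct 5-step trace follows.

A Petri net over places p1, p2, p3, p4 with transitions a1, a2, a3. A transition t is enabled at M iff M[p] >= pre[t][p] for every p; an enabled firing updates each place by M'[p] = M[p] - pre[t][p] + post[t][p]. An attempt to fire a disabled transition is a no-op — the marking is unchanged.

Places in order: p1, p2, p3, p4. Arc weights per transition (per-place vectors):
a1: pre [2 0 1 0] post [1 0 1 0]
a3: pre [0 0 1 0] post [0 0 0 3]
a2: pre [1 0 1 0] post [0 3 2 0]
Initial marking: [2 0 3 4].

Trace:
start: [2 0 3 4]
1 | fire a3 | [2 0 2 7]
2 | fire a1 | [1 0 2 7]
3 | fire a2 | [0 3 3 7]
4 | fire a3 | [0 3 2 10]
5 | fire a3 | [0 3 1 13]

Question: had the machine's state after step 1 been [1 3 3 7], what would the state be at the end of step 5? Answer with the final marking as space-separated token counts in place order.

0 6 2 13

state after step 1 := [1 3 3 7]
2 | fire a1 | [1 3 3 7]
3 | fire a2 | [0 6 4 7]
4 | fire a3 | [0 6 3 10]
5 | fire a3 | [0 6 2 13]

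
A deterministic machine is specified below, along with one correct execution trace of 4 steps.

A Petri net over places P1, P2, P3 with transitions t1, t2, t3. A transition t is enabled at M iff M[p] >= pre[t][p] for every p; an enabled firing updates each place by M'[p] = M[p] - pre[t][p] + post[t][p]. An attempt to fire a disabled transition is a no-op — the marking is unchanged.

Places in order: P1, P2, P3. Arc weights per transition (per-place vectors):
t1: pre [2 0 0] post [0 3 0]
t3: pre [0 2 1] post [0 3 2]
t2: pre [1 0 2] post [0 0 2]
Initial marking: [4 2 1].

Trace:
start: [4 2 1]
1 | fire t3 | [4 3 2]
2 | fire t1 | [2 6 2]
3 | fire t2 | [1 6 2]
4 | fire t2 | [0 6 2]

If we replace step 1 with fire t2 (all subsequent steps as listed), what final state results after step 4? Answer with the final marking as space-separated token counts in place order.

2 5 1

(re-executing from step 1 with the substitution; state before step 1: [4 2 1])
1 | fire t2 | [4 2 1]
2 | fire t1 | [2 5 1]
3 | fire t2 | [2 5 1]
4 | fire t2 | [2 5 1]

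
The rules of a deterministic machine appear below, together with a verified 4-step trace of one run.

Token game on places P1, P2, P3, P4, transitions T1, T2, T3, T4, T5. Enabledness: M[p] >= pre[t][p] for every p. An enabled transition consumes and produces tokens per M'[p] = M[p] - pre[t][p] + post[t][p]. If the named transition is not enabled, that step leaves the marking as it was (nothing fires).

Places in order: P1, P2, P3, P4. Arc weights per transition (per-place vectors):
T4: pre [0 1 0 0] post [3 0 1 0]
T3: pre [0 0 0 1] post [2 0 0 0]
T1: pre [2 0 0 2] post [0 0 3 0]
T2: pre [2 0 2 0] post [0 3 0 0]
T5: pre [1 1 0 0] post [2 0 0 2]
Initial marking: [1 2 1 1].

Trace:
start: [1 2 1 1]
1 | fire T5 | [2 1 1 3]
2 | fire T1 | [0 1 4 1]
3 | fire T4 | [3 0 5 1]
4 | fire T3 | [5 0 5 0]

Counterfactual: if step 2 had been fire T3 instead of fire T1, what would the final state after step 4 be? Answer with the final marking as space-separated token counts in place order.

9 0 2 1

(re-executing from step 2 with the substitution; state before step 2: [2 1 1 3])
2 | fire T3 | [4 1 1 2]
3 | fire T4 | [7 0 2 2]
4 | fire T3 | [9 0 2 1]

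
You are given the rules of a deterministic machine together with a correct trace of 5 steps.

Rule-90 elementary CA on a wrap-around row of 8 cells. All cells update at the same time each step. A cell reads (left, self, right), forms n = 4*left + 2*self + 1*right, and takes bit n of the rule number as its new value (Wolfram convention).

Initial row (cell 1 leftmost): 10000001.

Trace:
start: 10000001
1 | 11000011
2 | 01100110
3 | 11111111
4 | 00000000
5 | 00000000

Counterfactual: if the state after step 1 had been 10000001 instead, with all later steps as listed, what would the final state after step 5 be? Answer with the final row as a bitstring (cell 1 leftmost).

00000000

state after step 1 := 10000001
2 | 11000011
3 | 01100110
4 | 11111111
5 | 00000000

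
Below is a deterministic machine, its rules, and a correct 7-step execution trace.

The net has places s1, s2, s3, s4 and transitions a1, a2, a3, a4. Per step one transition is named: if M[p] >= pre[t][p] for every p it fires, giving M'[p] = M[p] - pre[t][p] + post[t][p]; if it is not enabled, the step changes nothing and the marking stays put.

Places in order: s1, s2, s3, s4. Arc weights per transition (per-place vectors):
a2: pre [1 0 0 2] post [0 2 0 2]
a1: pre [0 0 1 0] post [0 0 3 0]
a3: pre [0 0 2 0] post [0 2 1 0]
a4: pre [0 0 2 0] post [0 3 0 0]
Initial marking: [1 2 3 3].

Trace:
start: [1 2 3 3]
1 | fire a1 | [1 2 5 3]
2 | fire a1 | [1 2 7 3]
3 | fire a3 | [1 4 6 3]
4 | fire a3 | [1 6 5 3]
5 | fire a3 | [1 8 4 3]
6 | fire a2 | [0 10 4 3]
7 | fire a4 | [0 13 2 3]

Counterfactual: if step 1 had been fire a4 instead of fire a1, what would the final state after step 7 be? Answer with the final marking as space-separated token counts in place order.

0 11 1 3

(re-executing from step 1 with the substitution; state before step 1: [1 2 3 3])
1 | fire a4 | [1 5 1 3]
2 | fire a1 | [1 5 3 3]
3 | fire a3 | [1 7 2 3]
4 | fire a3 | [1 9 1 3]
5 | fire a3 | [1 9 1 3]
6 | fire a2 | [0 11 1 3]
7 | fire a4 | [0 11 1 3]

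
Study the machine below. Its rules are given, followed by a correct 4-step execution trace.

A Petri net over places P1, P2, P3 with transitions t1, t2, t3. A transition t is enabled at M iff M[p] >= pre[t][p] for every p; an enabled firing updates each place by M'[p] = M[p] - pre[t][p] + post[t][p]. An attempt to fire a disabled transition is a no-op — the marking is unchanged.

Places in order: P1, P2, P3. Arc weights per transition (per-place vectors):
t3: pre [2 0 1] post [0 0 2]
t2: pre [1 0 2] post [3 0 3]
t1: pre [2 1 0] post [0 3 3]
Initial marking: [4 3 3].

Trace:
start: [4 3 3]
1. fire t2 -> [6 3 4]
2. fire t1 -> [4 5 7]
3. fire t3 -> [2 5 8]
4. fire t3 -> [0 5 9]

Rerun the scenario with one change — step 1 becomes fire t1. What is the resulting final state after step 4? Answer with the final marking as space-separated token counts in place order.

(re-executing from step 1 with the substitution; state before step 1: [4 3 3])
1. fire t1 -> [2 5 6]
2. fire t1 -> [0 7 9]
3. fire t3 -> [0 7 9]
4. fire t3 -> [0 7 9]

0 7 9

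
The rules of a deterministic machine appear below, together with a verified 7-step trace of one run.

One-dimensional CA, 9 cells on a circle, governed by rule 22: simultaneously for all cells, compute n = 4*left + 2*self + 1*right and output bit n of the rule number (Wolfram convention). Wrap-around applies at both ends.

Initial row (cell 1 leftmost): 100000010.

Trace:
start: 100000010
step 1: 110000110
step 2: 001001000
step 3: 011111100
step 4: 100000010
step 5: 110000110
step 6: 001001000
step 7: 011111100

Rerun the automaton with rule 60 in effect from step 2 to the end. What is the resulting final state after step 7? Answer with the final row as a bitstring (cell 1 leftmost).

000001001

(re-executing steps 2..7 under rule 60; state before step 2: 110000110)
step 2: 101000101
step 3: 011100111
step 4: 110010100
step 5: 101011110
step 6: 111110001
step 7: 000001001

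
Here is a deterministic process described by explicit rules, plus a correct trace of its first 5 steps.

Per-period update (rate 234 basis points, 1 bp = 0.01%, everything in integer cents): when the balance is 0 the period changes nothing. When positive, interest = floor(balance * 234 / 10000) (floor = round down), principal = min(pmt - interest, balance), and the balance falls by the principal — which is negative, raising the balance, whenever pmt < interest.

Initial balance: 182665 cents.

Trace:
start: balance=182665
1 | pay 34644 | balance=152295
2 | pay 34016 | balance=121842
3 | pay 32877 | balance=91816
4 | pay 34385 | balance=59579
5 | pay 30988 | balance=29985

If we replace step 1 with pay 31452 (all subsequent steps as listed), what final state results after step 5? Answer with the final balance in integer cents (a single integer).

(re-executing from step 1 with the substitution; state before step 1: balance=182665)
1 | pay 31452 | balance=155487
2 | pay 34016 | balance=125109
3 | pay 32877 | balance=95159
4 | pay 34385 | balance=63000
5 | pay 30988 | balance=33486

33486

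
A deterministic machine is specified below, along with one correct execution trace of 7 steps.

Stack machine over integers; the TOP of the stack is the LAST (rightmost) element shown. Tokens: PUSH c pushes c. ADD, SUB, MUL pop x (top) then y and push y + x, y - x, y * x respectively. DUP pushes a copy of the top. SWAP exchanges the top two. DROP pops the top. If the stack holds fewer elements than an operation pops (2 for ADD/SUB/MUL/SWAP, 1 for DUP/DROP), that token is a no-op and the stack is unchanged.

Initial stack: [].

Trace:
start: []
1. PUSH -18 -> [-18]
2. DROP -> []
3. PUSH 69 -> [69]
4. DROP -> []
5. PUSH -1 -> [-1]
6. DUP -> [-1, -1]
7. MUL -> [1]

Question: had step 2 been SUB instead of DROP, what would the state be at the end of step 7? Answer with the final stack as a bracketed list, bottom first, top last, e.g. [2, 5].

(re-executing from step 2 with the substitution; state before step 2: [-18])
2. SUB -> [-18]
3. PUSH 69 -> [-18, 69]
4. DROP -> [-18]
5. PUSH -1 -> [-18, -1]
6. DUP -> [-18, -1, -1]
7. MUL -> [-18, 1]

[-18, 1]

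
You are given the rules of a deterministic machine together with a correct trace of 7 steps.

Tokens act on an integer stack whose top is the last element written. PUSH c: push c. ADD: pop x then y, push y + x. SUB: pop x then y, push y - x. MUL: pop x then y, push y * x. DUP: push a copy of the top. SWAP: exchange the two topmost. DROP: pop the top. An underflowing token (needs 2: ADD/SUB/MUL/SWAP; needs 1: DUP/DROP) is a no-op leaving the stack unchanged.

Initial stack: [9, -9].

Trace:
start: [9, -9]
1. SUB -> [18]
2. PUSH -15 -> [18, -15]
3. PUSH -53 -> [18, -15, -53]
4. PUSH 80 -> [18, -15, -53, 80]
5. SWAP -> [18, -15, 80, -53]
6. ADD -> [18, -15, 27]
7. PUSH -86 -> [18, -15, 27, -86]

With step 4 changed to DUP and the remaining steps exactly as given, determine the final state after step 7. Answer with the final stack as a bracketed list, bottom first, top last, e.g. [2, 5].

[18, -15, -106, -86]

(re-executing from step 4 with the substitution; state before step 4: [18, -15, -53])
4. DUP -> [18, -15, -53, -53]
5. SWAP -> [18, -15, -53, -53]
6. ADD -> [18, -15, -106]
7. PUSH -86 -> [18, -15, -106, -86]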